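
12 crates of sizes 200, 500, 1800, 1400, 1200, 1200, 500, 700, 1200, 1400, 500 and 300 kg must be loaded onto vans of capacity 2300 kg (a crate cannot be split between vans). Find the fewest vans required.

6

Total = 1800 + 1400 + 1400 + 1200 + 1200 + 1200 + 700 + 500 + 500 + 500 + 300 + 200 = 10900 kg.
Lower bound: ⌈10900/2300⌉ = 5 vans.
Also, 6 crates each exceed 1150 kg, and no two of those can share a van, so at least 6 vans are needed.
A packing using 6 vans:
  van 1: 1800 + 500 = 2300
  van 2: 1400 + 700 + 200 = 2300
  van 3: 1400 + 500 + 300 = 2200
  van 4: 1200 + 500 = 1700
  van 5: 1200 = 1200
  van 6: 1200 = 1200
This matches the lower bound, so 6 is optimal.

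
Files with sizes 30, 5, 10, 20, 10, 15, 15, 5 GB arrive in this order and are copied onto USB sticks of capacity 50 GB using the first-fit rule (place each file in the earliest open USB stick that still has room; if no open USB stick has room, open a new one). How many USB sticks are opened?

3

  30 → USB stick 1 (new)  [load 30/50]
  5 → USB stick 1  [load 35/50]
  10 → USB stick 1  [load 45/50]
  20 → USB stick 2 (new)  [load 20/50]
  10 → USB stick 2  [load 30/50]
  15 → USB stick 2  [load 45/50]
  15 → USB stick 3 (new)  [load 15/50]
  5 → USB stick 1  [load 50/50]
3 USB sticks opened.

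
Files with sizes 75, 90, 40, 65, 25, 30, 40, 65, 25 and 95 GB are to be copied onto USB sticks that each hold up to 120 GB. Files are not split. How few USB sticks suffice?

Total = 95 + 90 + 75 + 65 + 65 + 40 + 40 + 30 + 25 + 25 = 550 GB.
Lower bound: ⌈550/120⌉ = 5 USB sticks.
A packing using 5 USB sticks:
  USB stick 1: 95 + 25 = 120
  USB stick 2: 90 + 30 = 120
  USB stick 3: 75 + 40 = 115
  USB stick 4: 65 + 40 = 105
  USB stick 5: 65 + 25 = 90
This matches the lower bound, so 5 is optimal.

5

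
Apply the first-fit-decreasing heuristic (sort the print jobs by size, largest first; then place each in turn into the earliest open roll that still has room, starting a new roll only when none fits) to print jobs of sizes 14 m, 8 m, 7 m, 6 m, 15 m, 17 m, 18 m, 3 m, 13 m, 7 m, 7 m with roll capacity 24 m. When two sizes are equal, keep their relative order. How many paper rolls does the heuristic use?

Sorted descending: 18, 17, 15, 14, 13, 8, 7, 7, 7, 6, 3.
  18 → roll 1 (new)  [load 18/24]
  17 → roll 2 (new)  [load 17/24]
  15 → roll 3 (new)  [load 15/24]
  14 → roll 4 (new)  [load 14/24]
  13 → roll 5 (new)  [load 13/24]
  8 → roll 3  [load 23/24]
  7 → roll 2  [load 24/24]
  7 → roll 4  [load 21/24]
  7 → roll 5  [load 20/24]
  6 → roll 1  [load 24/24]
  3 → roll 4  [load 24/24]
5 paper rolls opened.

5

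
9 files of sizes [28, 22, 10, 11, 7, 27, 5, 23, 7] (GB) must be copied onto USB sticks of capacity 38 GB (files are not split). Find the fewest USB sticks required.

Total = 28 + 27 + 23 + 22 + 11 + 10 + 7 + 7 + 5 = 140 GB.
Lower bound: ⌈140/38⌉ = 4 USB sticks.
A packing using 4 USB sticks:
  USB stick 1: 28 + 10 = 38
  USB stick 2: 27 + 11 = 38
  USB stick 3: 23 + 7 + 7 = 37
  USB stick 4: 22 + 5 = 27
This matches the lower bound, so 4 is optimal.

4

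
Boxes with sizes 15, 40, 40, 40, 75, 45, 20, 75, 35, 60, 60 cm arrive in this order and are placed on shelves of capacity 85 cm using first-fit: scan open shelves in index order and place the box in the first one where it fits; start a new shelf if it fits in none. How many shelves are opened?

7

  15 → shelf 1 (new)  [load 15/85]
  40 → shelf 1  [load 55/85]
  40 → shelf 2 (new)  [load 40/85]
  40 → shelf 2  [load 80/85]
  75 → shelf 3 (new)  [load 75/85]
  45 → shelf 4 (new)  [load 45/85]
  20 → shelf 1  [load 75/85]
  75 → shelf 5 (new)  [load 75/85]
  35 → shelf 4  [load 80/85]
  60 → shelf 6 (new)  [load 60/85]
  60 → shelf 7 (new)  [load 60/85]
7 shelves opened.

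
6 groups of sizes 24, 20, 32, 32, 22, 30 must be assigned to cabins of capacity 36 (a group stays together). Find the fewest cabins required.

6

Total = 32 + 32 + 30 + 24 + 22 + 20 = 160.
Lower bound: ⌈160/36⌉ = 5 cabins.
Also, 6 groups each exceed 18, and no two of those can share a cabin, so at least 6 cabins are needed.
A packing using 6 cabins:
  cabin 1: 32 = 32
  cabin 2: 32 = 32
  cabin 3: 30 = 30
  cabin 4: 24 = 24
  cabin 5: 22 = 22
  cabin 6: 20 = 20
This matches the lower bound, so 6 is optimal.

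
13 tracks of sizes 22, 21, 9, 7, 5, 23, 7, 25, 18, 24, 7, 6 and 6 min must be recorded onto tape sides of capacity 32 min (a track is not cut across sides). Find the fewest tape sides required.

6

Total = 25 + 24 + 23 + 22 + 21 + 18 + 9 + 7 + 7 + 7 + 6 + 6 + 5 = 180 min.
Lower bound: ⌈180/32⌉ = 6 tape sides.
A packing using 6 tape sides:
  side 1: 25 + 7 = 32
  side 2: 24 + 7 = 31
  side 3: 23 + 9 = 32
  side 4: 22 + 7 = 29
  side 5: 21 + 6 + 5 = 32
  side 6: 18 + 6 = 24
This matches the lower bound, so 6 is optimal.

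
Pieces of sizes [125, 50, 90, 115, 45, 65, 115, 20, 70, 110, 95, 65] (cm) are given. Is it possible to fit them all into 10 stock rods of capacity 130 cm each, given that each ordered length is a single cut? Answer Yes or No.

A valid assignment using 9 stock rods:
  stock rod 1: 125 = 125
  stock rod 2: 115 = 115
  stock rod 3: 115 = 115
  stock rod 4: 110 + 20 = 130
  stock rod 5: 95 = 95
  stock rod 6: 90 = 90
  stock rod 7: 70 + 50 = 120
  stock rod 8: 65 + 65 = 130
  stock rod 9: 45 = 45
That uses only 9 ≤ 10, so 10 stock rods are enough.

Yes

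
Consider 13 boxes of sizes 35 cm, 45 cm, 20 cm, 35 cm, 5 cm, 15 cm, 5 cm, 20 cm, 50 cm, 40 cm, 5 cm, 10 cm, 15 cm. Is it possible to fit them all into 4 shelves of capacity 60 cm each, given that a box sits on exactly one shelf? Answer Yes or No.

Total = 300 cm; ⌈300/60⌉ = 5.
At least 5 shelves are required, but only 4 are allowed.

No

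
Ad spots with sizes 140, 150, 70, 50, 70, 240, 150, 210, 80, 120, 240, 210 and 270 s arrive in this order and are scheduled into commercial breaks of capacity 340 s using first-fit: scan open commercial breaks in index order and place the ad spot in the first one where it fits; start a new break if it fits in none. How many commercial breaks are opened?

  140 → break 1 (new)  [load 140/340]
  150 → break 1  [load 290/340]
  70 → break 2 (new)  [load 70/340]
  50 → break 1  [load 340/340]
  70 → break 2  [load 140/340]
  240 → break 3 (new)  [load 240/340]
  150 → break 2  [load 290/340]
  210 → break 4 (new)  [load 210/340]
  80 → break 3  [load 320/340]
  120 → break 4  [load 330/340]
  240 → break 5 (new)  [load 240/340]
  210 → break 6 (new)  [load 210/340]
  270 → break 7 (new)  [load 270/340]
7 commercial breaks opened.

7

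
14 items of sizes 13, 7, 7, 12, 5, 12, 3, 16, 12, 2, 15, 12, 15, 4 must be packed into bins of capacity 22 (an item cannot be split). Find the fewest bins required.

8

Total = 16 + 15 + 15 + 13 + 12 + 12 + 12 + 12 + 7 + 7 + 5 + 4 + 3 + 2 = 135.
Lower bound: ⌈135/22⌉ = 7 bins.
Also, 8 items each exceed 11, and no two of those can share a bin, so at least 8 bins are needed.
A packing using 8 bins:
  bin 1: 16 + 5 = 21
  bin 2: 15 + 7 = 22
  bin 3: 15 + 7 = 22
  bin 4: 13 + 4 + 3 + 2 = 22
  bin 5: 12 = 12
  bin 6: 12 = 12
  bin 7: 12 = 12
  bin 8: 12 = 12
This matches the lower bound, so 8 is optimal.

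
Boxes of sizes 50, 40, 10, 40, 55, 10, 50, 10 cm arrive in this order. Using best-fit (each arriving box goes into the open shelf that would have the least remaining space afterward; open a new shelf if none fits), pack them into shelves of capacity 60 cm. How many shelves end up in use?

  50 → shelf 1 (new)  [load 50/60]
  40 → shelf 2 (new)  [load 40/60]
  10 → shelf 1  [load 60/60]
  40 → shelf 3 (new)  [load 40/60]
  55 → shelf 4 (new)  [load 55/60]
  10 → shelf 2  [load 50/60]
  50 → shelf 5 (new)  [load 50/60]
  10 → shelf 2  [load 60/60]
5 shelves opened.

5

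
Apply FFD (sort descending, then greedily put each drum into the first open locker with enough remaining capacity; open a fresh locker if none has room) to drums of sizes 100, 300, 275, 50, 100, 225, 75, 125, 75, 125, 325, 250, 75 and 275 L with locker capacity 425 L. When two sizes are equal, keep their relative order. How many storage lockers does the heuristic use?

6

Sorted descending: 325, 300, 275, 275, 250, 225, 125, 125, 100, 100, 75, 75, 75, 50.
  325 → locker 1 (new)  [load 325/425]
  300 → locker 2 (new)  [load 300/425]
  275 → locker 3 (new)  [load 275/425]
  275 → locker 4 (new)  [load 275/425]
  250 → locker 5 (new)  [load 250/425]
  225 → locker 6 (new)  [load 225/425]
  125 → locker 2  [load 425/425]
  125 → locker 3  [load 400/425]
  100 → locker 1  [load 425/425]
  100 → locker 4  [load 375/425]
  75 → locker 5  [load 325/425]
  75 → locker 5  [load 400/425]
  75 → locker 6  [load 300/425]
  50 → locker 4  [load 425/425]
6 storage lockers opened.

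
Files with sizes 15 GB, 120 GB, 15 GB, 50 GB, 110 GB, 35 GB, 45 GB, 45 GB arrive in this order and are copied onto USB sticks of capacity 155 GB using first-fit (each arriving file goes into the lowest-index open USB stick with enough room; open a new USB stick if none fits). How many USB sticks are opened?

  15 → USB stick 1 (new)  [load 15/155]
  120 → USB stick 1  [load 135/155]
  15 → USB stick 1  [load 150/155]
  50 → USB stick 2 (new)  [load 50/155]
  110 → USB stick 3 (new)  [load 110/155]
  35 → USB stick 2  [load 85/155]
  45 → USB stick 2  [load 130/155]
  45 → USB stick 3  [load 155/155]
3 USB sticks opened.

3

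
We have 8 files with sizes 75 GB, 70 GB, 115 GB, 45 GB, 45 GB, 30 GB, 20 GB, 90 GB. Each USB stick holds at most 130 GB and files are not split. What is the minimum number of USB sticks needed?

5

Total = 115 + 90 + 75 + 70 + 45 + 45 + 30 + 20 = 490 GB.
Lower bound: ⌈490/130⌉ = 4 USB sticks.
A packing using 5 USB sticks:
  USB stick 1: 115 = 115
  USB stick 2: 90 + 30 = 120
  USB stick 3: 75 + 45 = 120
  USB stick 4: 70 + 45 = 115
  USB stick 5: 20 = 20
No arrangement into 4 USB sticks stays within capacity, so 5 is optimal.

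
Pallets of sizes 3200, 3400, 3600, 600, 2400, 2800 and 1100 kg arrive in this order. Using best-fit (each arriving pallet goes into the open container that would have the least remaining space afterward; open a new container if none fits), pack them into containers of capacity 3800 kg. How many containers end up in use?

5

  3200 → container 1 (new)  [load 3200/3800]
  3400 → container 2 (new)  [load 3400/3800]
  3600 → container 3 (new)  [load 3600/3800]
  600 → container 1  [load 3800/3800]
  2400 → container 4 (new)  [load 2400/3800]
  2800 → container 5 (new)  [load 2800/3800]
  1100 → container 4  [load 3500/3800]
5 containers opened.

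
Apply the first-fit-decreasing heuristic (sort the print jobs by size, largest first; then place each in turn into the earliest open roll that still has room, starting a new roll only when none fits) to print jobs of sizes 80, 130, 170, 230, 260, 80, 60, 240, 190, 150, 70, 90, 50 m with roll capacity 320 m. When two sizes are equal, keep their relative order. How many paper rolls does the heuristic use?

Sorted descending: 260, 240, 230, 190, 170, 150, 130, 90, 80, 80, 70, 60, 50.
  260 → roll 1 (new)  [load 260/320]
  240 → roll 2 (new)  [load 240/320]
  230 → roll 3 (new)  [load 230/320]
  190 → roll 4 (new)  [load 190/320]
  170 → roll 5 (new)  [load 170/320]
  150 → roll 5  [load 320/320]
  130 → roll 4  [load 320/320]
  90 → roll 3  [load 320/320]
  80 → roll 2  [load 320/320]
  80 → roll 6 (new)  [load 80/320]
  70 → roll 6  [load 150/320]
  60 → roll 1  [load 320/320]
  50 → roll 6  [load 200/320]
6 paper rolls opened.

6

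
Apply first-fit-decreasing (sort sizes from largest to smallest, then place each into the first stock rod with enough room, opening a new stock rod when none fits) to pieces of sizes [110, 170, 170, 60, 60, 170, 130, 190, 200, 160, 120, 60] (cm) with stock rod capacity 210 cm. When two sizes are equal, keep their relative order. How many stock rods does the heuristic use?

9

Sorted descending: 200, 190, 170, 170, 170, 160, 130, 120, 110, 60, 60, 60.
  200 → stock rod 1 (new)  [load 200/210]
  190 → stock rod 2 (new)  [load 190/210]
  170 → stock rod 3 (new)  [load 170/210]
  170 → stock rod 4 (new)  [load 170/210]
  170 → stock rod 5 (new)  [load 170/210]
  160 → stock rod 6 (new)  [load 160/210]
  130 → stock rod 7 (new)  [load 130/210]
  120 → stock rod 8 (new)  [load 120/210]
  110 → stock rod 9 (new)  [load 110/210]
  60 → stock rod 7  [load 190/210]
  60 → stock rod 8  [load 180/210]
  60 → stock rod 9  [load 170/210]
9 stock rods opened.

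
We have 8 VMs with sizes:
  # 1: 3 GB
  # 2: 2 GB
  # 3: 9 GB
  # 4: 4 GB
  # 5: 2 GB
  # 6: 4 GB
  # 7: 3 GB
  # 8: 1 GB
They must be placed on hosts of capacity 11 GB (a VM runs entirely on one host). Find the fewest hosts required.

Total = 9 + 4 + 4 + 3 + 3 + 2 + 2 + 1 = 28 GB.
Lower bound: ⌈28/11⌉ = 3 hosts.
A packing using 3 hosts:
  host 1: 9 + 2 = 11
  host 2: 4 + 4 + 3 = 11
  host 3: 3 + 2 + 1 = 6
This matches the lower bound, so 3 is optimal.

3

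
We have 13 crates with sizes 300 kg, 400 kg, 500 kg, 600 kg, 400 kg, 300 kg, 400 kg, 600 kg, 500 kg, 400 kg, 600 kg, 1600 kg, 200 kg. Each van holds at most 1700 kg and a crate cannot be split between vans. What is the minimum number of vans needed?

Total = 1600 + 600 + 600 + 600 + 500 + 500 + 400 + 400 + 400 + 400 + 300 + 300 + 200 = 6800 kg.
Lower bound: ⌈6800/1700⌉ = 4 vans.
A packing using 5 vans:
  van 1: 1600 = 1600
  van 2: 600 + 600 + 500 = 1700
  van 3: 600 + 500 + 400 + 200 = 1700
  van 4: 400 + 400 + 400 + 300 = 1500
  van 5: 300 = 300
No arrangement into 4 vans stays within capacity, so 5 is optimal.

5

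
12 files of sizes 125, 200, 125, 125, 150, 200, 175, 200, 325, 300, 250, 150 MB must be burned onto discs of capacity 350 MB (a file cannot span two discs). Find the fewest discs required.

8

Total = 325 + 300 + 250 + 200 + 200 + 200 + 175 + 150 + 150 + 125 + 125 + 125 = 2325 MB.
Lower bound: ⌈2325/350⌉ = 7 discs.
A packing using 8 discs:
  disc 1: 325 = 325
  disc 2: 300 = 300
  disc 3: 250 = 250
  disc 4: 200 + 150 = 350
  disc 5: 200 + 150 = 350
  disc 6: 200 + 125 = 325
  disc 7: 175 + 125 = 300
  disc 8: 125 = 125
No arrangement into 7 discs stays within capacity, so 8 is optimal.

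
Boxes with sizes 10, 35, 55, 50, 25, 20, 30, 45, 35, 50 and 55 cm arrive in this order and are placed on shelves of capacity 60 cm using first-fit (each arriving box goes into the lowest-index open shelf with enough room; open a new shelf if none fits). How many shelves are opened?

  10 → shelf 1 (new)  [load 10/60]
  35 → shelf 1  [load 45/60]
  55 → shelf 2 (new)  [load 55/60]
  50 → shelf 3 (new)  [load 50/60]
  25 → shelf 4 (new)  [load 25/60]
  20 → shelf 4  [load 45/60]
  30 → shelf 5 (new)  [load 30/60]
  45 → shelf 6 (new)  [load 45/60]
  35 → shelf 7 (new)  [load 35/60]
  50 → shelf 8 (new)  [load 50/60]
  55 → shelf 9 (new)  [load 55/60]
9 shelves opened.

9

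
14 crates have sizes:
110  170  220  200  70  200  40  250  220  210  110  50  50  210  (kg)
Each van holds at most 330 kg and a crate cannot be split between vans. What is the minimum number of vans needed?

8

Total = 250 + 220 + 220 + 210 + 210 + 200 + 200 + 170 + 110 + 110 + 70 + 50 + 50 + 40 = 2110 kg.
Lower bound: ⌈2110/330⌉ = 7 vans.
Also, 8 crates each exceed 165 kg, and no two of those can share a van, so at least 8 vans are needed.
A packing using 8 vans:
  van 1: 250 + 70 = 320
  van 2: 220 + 110 = 330
  van 3: 220 + 110 = 330
  van 4: 210 + 50 + 50 = 310
  van 5: 210 + 40 = 250
  van 6: 200 = 200
  van 7: 200 = 200
  van 8: 170 = 170
This matches the lower bound, so 8 is optimal.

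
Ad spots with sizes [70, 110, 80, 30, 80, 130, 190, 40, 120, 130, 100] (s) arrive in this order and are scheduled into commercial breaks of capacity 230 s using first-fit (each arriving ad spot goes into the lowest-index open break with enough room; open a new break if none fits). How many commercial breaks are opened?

6

  70 → break 1 (new)  [load 70/230]
  110 → break 1  [load 180/230]
  80 → break 2 (new)  [load 80/230]
  30 → break 1  [load 210/230]
  80 → break 2  [load 160/230]
  130 → break 3 (new)  [load 130/230]
  190 → break 4 (new)  [load 190/230]
  40 → break 2  [load 200/230]
  120 → break 5 (new)  [load 120/230]
  130 → break 6 (new)  [load 130/230]
  100 → break 3  [load 230/230]
6 commercial breaks opened.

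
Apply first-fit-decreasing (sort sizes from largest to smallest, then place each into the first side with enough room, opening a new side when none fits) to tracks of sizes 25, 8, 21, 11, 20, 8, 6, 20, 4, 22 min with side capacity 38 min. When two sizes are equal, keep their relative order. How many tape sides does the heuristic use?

Sorted descending: 25, 22, 21, 20, 20, 11, 8, 8, 6, 4.
  25 → side 1 (new)  [load 25/38]
  22 → side 2 (new)  [load 22/38]
  21 → side 3 (new)  [load 21/38]
  20 → side 4 (new)  [load 20/38]
  20 → side 5 (new)  [load 20/38]
  11 → side 1  [load 36/38]
  8 → side 2  [load 30/38]
  8 → side 2  [load 38/38]
  6 → side 3  [load 27/38]
  4 → side 3  [load 31/38]
5 tape sides opened.

5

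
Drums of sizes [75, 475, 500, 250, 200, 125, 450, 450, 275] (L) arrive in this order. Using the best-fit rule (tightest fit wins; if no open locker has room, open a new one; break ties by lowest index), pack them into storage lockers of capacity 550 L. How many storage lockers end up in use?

  75 → locker 1 (new)  [load 75/550]
  475 → locker 1  [load 550/550]
  500 → locker 2 (new)  [load 500/550]
  250 → locker 3 (new)  [load 250/550]
  200 → locker 3  [load 450/550]
  125 → locker 4 (new)  [load 125/550]
  450 → locker 5 (new)  [load 450/550]
  450 → locker 6 (new)  [load 450/550]
  275 → locker 4  [load 400/550]
6 storage lockers opened.

6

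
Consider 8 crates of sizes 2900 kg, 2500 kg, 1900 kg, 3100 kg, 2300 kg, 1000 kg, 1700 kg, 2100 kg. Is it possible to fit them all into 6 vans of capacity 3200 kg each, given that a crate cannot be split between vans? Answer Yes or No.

Total = 17500 kg; ⌈17500/3200⌉ = 6.
7 crates each exceed half the capacity and cannot share a van, forcing at least 7 vans.
At least 7 vans are required, but only 6 are allowed.

No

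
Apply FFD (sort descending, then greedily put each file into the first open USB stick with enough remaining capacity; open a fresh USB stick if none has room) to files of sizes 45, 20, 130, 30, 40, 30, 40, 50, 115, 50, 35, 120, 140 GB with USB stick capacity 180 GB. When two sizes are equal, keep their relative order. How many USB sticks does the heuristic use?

5

Sorted descending: 140, 130, 120, 115, 50, 50, 45, 40, 40, 35, 30, 30, 20.
  140 → USB stick 1 (new)  [load 140/180]
  130 → USB stick 2 (new)  [load 130/180]
  120 → USB stick 3 (new)  [load 120/180]
  115 → USB stick 4 (new)  [load 115/180]
  50 → USB stick 2  [load 180/180]
  50 → USB stick 3  [load 170/180]
  45 → USB stick 4  [load 160/180]
  40 → USB stick 1  [load 180/180]
  40 → USB stick 5 (new)  [load 40/180]
  35 → USB stick 5  [load 75/180]
  30 → USB stick 5  [load 105/180]
  30 → USB stick 5  [load 135/180]
  20 → USB stick 4  [load 180/180]
5 USB sticks opened.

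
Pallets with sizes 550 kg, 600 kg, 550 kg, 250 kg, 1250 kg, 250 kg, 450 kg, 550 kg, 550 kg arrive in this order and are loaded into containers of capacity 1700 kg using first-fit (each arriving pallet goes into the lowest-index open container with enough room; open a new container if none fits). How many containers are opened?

4

  550 → container 1 (new)  [load 550/1700]
  600 → container 1  [load 1150/1700]
  550 → container 1  [load 1700/1700]
  250 → container 2 (new)  [load 250/1700]
  1250 → container 2  [load 1500/1700]
  250 → container 3 (new)  [load 250/1700]
  450 → container 3  [load 700/1700]
  550 → container 3  [load 1250/1700]
  550 → container 4 (new)  [load 550/1700]
4 containers opened.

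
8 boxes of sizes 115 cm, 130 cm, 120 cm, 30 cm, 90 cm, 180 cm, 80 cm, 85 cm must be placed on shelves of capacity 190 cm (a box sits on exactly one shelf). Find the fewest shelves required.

6

Total = 180 + 130 + 120 + 115 + 90 + 85 + 80 + 30 = 830 cm.
Lower bound: ⌈830/190⌉ = 5 shelves.
A packing using 6 shelves:
  shelf 1: 180 = 180
  shelf 2: 130 + 30 = 160
  shelf 3: 120 = 120
  shelf 4: 115 = 115
  shelf 5: 90 + 85 = 175
  shelf 6: 80 = 80
No arrangement into 5 shelves stays within capacity, so 6 is optimal.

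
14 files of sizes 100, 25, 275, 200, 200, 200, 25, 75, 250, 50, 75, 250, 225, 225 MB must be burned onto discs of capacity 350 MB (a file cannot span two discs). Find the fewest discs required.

Total = 275 + 250 + 250 + 225 + 225 + 200 + 200 + 200 + 100 + 75 + 75 + 50 + 25 + 25 = 2175 MB.
Lower bound: ⌈2175/350⌉ = 7 discs.
Also, 8 files each exceed 175 MB, and no two of those can share a disc, so at least 8 discs are needed.
A packing using 8 discs:
  disc 1: 275 + 75 = 350
  disc 2: 250 + 100 = 350
  disc 3: 250 + 75 + 25 = 350
  disc 4: 225 + 50 + 25 = 300
  disc 5: 225 = 225
  disc 6: 200 = 200
  disc 7: 200 = 200
  disc 8: 200 = 200
This matches the lower bound, so 8 is optimal.

8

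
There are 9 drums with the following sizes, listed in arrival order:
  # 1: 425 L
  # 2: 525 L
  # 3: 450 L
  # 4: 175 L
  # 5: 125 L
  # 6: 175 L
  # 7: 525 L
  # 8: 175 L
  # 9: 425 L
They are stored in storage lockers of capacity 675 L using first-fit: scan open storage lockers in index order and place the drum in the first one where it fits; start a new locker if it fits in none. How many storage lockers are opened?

5

  425 → locker 1 (new)  [load 425/675]
  525 → locker 2 (new)  [load 525/675]
  450 → locker 3 (new)  [load 450/675]
  175 → locker 1  [load 600/675]
  125 → locker 2  [load 650/675]
  175 → locker 3  [load 625/675]
  525 → locker 4 (new)  [load 525/675]
  175 → locker 5 (new)  [load 175/675]
  425 → locker 5  [load 600/675]
5 storage lockers opened.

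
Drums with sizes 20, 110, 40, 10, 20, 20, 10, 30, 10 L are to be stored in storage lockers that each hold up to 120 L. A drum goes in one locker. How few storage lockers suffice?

3

Total = 110 + 40 + 30 + 20 + 20 + 20 + 10 + 10 + 10 = 270 L.
Lower bound: ⌈270/120⌉ = 3 storage lockers.
A packing using 3 storage lockers:
  locker 1: 110 + 10 = 120
  locker 2: 40 + 30 + 20 + 20 + 10 = 120
  locker 3: 20 + 10 = 30
This matches the lower bound, so 3 is optimal.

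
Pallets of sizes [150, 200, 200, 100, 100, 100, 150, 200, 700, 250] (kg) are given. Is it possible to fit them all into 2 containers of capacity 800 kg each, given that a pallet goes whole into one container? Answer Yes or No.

Total = 2150 kg; ⌈2150/800⌉ = 3.
At least 3 containers are required, but only 2 are allowed.

No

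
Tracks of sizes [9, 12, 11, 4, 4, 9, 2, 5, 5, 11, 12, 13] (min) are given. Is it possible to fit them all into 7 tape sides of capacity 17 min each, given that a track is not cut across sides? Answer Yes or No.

Yes

A valid assignment using 7 tape sides:
  side 1: 13 + 4 = 17
  side 2: 12 + 5 = 17
  side 3: 12 + 5 = 17
  side 4: 11 + 4 + 2 = 17
  side 5: 11 = 11
  side 6: 9 = 9
  side 7: 9 = 9
Every load is within 17 min, so 7 tape sides suffice.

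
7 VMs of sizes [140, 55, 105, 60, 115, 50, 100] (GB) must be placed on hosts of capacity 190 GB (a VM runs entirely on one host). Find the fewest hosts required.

4

Total = 140 + 115 + 105 + 100 + 60 + 55 + 50 = 625 GB.
Lower bound: ⌈625/190⌉ = 4 hosts.
A packing using 4 hosts:
  host 1: 140 + 50 = 190
  host 2: 115 + 60 = 175
  host 3: 105 + 55 = 160
  host 4: 100 = 100
This matches the lower bound, so 4 is optimal.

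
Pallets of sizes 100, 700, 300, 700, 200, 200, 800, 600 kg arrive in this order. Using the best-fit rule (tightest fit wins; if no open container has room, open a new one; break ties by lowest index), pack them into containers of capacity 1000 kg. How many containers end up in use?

4

  100 → container 1 (new)  [load 100/1000]
  700 → container 1  [load 800/1000]
  300 → container 2 (new)  [load 300/1000]
  700 → container 2  [load 1000/1000]
  200 → container 1  [load 1000/1000]
  200 → container 3 (new)  [load 200/1000]
  800 → container 3  [load 1000/1000]
  600 → container 4 (new)  [load 600/1000]
4 containers opened.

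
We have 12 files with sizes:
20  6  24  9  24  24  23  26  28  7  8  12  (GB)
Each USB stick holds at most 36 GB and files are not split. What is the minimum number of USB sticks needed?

Total = 28 + 26 + 24 + 24 + 24 + 23 + 20 + 12 + 9 + 8 + 7 + 6 = 211 GB.
Lower bound: ⌈211/36⌉ = 6 USB sticks.
Also, 7 files each exceed 18 GB, and no two of those can share a USB stick, so at least 7 USB sticks are needed.
A packing using 7 USB sticks:
  USB stick 1: 28 + 8 = 36
  USB stick 2: 26 + 9 = 35
  USB stick 3: 24 + 12 = 36
  USB stick 4: 24 + 7 = 31
  USB stick 5: 24 + 6 = 30
  USB stick 6: 23 = 23
  USB stick 7: 20 = 20
This matches the lower bound, so 7 is optimal.

7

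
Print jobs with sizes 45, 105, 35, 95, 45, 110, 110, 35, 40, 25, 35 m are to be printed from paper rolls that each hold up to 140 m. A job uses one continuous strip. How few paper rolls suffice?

Total = 110 + 110 + 105 + 95 + 45 + 45 + 40 + 35 + 35 + 35 + 25 = 680 m.
Lower bound: ⌈680/140⌉ = 5 paper rolls.
A packing using 6 paper rolls:
  roll 1: 110 + 25 = 135
  roll 2: 110 = 110
  roll 3: 105 + 35 = 140
  roll 4: 95 + 45 = 140
  roll 5: 45 + 40 + 35 = 120
  roll 6: 35 = 35
No arrangement into 5 paper rolls stays within capacity, so 6 is optimal.

6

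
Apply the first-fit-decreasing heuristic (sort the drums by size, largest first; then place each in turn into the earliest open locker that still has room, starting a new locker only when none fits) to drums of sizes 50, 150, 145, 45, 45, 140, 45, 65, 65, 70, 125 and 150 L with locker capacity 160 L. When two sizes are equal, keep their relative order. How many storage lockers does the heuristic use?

Sorted descending: 150, 150, 145, 140, 125, 70, 65, 65, 50, 45, 45, 45.
  150 → locker 1 (new)  [load 150/160]
  150 → locker 2 (new)  [load 150/160]
  145 → locker 3 (new)  [load 145/160]
  140 → locker 4 (new)  [load 140/160]
  125 → locker 5 (new)  [load 125/160]
  70 → locker 6 (new)  [load 70/160]
  65 → locker 6  [load 135/160]
  65 → locker 7 (new)  [load 65/160]
  50 → locker 7  [load 115/160]
  45 → locker 7  [load 160/160]
  45 → locker 8 (new)  [load 45/160]
  45 → locker 8  [load 90/160]
8 storage lockers opened.

8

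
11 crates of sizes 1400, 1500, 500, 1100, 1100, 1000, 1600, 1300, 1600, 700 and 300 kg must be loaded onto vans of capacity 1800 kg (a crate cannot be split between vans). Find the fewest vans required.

8

Total = 1600 + 1600 + 1500 + 1400 + 1300 + 1100 + 1100 + 1000 + 700 + 500 + 300 = 12100 kg.
Lower bound: ⌈12100/1800⌉ = 7 vans.
Also, 8 crates each exceed 900 kg, and no two of those can share a van, so at least 8 vans are needed.
A packing using 8 vans:
  van 1: 1600 = 1600
  van 2: 1600 = 1600
  van 3: 1500 + 300 = 1800
  van 4: 1400 = 1400
  van 5: 1300 + 500 = 1800
  van 6: 1100 + 700 = 1800
  van 7: 1100 = 1100
  van 8: 1000 = 1000
This matches the lower bound, so 8 is optimal.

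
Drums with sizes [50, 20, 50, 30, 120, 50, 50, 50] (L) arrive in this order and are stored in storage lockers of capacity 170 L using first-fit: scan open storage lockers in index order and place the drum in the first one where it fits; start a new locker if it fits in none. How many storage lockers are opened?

  50 → locker 1 (new)  [load 50/170]
  20 → locker 1  [load 70/170]
  50 → locker 1  [load 120/170]
  30 → locker 1  [load 150/170]
  120 → locker 2 (new)  [load 120/170]
  50 → locker 2  [load 170/170]
  50 → locker 3 (new)  [load 50/170]
  50 → locker 3  [load 100/170]
3 storage lockers opened.

3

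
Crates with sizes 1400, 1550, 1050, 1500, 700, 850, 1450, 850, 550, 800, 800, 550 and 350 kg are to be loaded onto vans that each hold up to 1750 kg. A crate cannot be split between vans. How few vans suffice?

Total = 1550 + 1500 + 1450 + 1400 + 1050 + 850 + 850 + 800 + 800 + 700 + 550 + 550 + 350 = 12400 kg.
Lower bound: ⌈12400/1750⌉ = 8 vans.
A packing using 8 vans:
  van 1: 1550 = 1550
  van 2: 1500 = 1500
  van 3: 1450 = 1450
  van 4: 1400 + 350 = 1750
  van 5: 1050 + 700 = 1750
  van 6: 850 + 850 = 1700
  van 7: 800 + 800 = 1600
  van 8: 550 + 550 = 1100
This matches the lower bound, so 8 is optimal.

8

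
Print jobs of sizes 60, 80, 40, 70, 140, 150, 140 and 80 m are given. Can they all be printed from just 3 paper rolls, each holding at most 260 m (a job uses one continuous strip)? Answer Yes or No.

Total = 760 m; ⌈760/260⌉ = 3.
The bound of 3 does not rule out 3, but exhaustive search shows no assignment into 3 paper rolls of capacity 260 m exists — the minimum is 4.

No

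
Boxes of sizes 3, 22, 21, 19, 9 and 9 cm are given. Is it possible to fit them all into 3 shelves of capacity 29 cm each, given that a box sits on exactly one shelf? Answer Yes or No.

Total = 83 cm; ⌈83/29⌉ = 3.
The bound of 3 does not rule out 3, but exhaustive search shows no assignment into 3 shelves of capacity 29 cm exists — the minimum is 4.

No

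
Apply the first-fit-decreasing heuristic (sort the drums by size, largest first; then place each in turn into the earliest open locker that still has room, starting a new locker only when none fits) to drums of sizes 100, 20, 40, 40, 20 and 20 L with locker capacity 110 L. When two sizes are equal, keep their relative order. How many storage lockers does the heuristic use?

Sorted descending: 100, 40, 40, 20, 20, 20.
  100 → locker 1 (new)  [load 100/110]
  40 → locker 2 (new)  [load 40/110]
  40 → locker 2  [load 80/110]
  20 → locker 2  [load 100/110]
  20 → locker 3 (new)  [load 20/110]
  20 → locker 3  [load 40/110]
3 storage lockers opened.

3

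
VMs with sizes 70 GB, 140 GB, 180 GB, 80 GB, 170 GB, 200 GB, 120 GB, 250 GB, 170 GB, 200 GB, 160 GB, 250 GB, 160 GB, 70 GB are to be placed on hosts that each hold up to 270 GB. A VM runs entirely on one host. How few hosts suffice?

Total = 250 + 250 + 200 + 200 + 180 + 170 + 170 + 160 + 160 + 140 + 120 + 80 + 70 + 70 = 2220 GB.
Lower bound: ⌈2220/270⌉ = 9 hosts.
Also, 10 VMs each exceed 135 GB, and no two of those can share a host, so at least 10 hosts are needed.
A packing using 10 hosts:
  host 1: 250 = 250
  host 2: 250 = 250
  host 3: 200 + 70 = 270
  host 4: 200 + 70 = 270
  host 5: 180 + 80 = 260
  host 6: 170 = 170
  host 7: 170 = 170
  host 8: 160 = 160
  host 9: 160 = 160
  host 10: 140 + 120 = 260
This matches the lower bound, so 10 is optimal.

10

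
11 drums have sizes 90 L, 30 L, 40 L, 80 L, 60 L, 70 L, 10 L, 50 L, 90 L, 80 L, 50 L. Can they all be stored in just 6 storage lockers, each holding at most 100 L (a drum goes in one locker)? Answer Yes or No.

Total = 650 L; ⌈650/100⌉ = 7.
At least 7 storage lockers are required, but only 6 are allowed.

No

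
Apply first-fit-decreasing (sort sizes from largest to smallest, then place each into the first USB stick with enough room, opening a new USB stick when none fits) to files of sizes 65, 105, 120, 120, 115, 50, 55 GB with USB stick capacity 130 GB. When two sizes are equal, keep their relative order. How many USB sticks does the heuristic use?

Sorted descending: 120, 120, 115, 105, 65, 55, 50.
  120 → USB stick 1 (new)  [load 120/130]
  120 → USB stick 2 (new)  [load 120/130]
  115 → USB stick 3 (new)  [load 115/130]
  105 → USB stick 4 (new)  [load 105/130]
  65 → USB stick 5 (new)  [load 65/130]
  55 → USB stick 5  [load 120/130]
  50 → USB stick 6 (new)  [load 50/130]
6 USB sticks opened.

6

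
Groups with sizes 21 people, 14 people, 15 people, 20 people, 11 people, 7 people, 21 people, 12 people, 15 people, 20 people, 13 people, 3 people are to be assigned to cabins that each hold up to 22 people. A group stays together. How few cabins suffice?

10

Total = 21 + 21 + 20 + 20 + 15 + 15 + 14 + 13 + 12 + 11 + 7 + 3 = 172 people.
Lower bound: ⌈172/22⌉ = 8 cabins.
Also, 9 groups each exceed 11 people, and no two of those can share a cabin, so at least 9 cabins are needed.
A packing using 10 cabins:
  cabin 1: 21 = 21
  cabin 2: 21 = 21
  cabin 3: 20 = 20
  cabin 4: 20 = 20
  cabin 5: 15 + 7 = 22
  cabin 6: 15 + 3 = 18
  cabin 7: 14 = 14
  cabin 8: 13 = 13
  cabin 9: 12 = 12
  cabin 10: 11 = 11
No arrangement into 9 cabins stays within capacity, so 10 is optimal.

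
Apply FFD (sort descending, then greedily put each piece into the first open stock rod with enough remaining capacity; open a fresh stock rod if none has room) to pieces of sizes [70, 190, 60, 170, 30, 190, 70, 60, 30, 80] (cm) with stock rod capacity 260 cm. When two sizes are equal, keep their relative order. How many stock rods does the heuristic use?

Sorted descending: 190, 190, 170, 80, 70, 70, 60, 60, 30, 30.
  190 → stock rod 1 (new)  [load 190/260]
  190 → stock rod 2 (new)  [load 190/260]
  170 → stock rod 3 (new)  [load 170/260]
  80 → stock rod 3  [load 250/260]
  70 → stock rod 1  [load 260/260]
  70 → stock rod 2  [load 260/260]
  60 → stock rod 4 (new)  [load 60/260]
  60 → stock rod 4  [load 120/260]
  30 → stock rod 4  [load 150/260]
  30 → stock rod 4  [load 180/260]
4 stock rods opened.

4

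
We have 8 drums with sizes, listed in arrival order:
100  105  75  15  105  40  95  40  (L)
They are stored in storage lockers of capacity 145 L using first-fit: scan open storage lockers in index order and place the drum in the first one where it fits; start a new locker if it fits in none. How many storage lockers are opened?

5

  100 → locker 1 (new)  [load 100/145]
  105 → locker 2 (new)  [load 105/145]
  75 → locker 3 (new)  [load 75/145]
  15 → locker 1  [load 115/145]
  105 → locker 4 (new)  [load 105/145]
  40 → locker 2  [load 145/145]
  95 → locker 5 (new)  [load 95/145]
  40 → locker 3  [load 115/145]
5 storage lockers opened.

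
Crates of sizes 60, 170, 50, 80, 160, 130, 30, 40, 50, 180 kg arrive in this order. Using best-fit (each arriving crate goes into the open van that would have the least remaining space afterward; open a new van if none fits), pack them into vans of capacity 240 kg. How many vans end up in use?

5

  60 → van 1 (new)  [load 60/240]
  170 → van 1  [load 230/240]
  50 → van 2 (new)  [load 50/240]
  80 → van 2  [load 130/240]
  160 → van 3 (new)  [load 160/240]
  130 → van 4 (new)  [load 130/240]
  30 → van 3  [load 190/240]
  40 → van 3  [load 230/240]
  50 → van 2  [load 180/240]
  180 → van 5 (new)  [load 180/240]
5 vans opened.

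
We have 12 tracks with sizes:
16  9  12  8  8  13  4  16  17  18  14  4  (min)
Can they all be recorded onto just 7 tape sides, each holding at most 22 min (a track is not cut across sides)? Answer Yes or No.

A valid assignment using 7 tape sides:
  side 1: 18 + 4 = 22
  side 2: 17 + 4 = 21
  side 3: 16 = 16
  side 4: 16 = 16
  side 5: 14 + 8 = 22
  side 6: 13 + 9 = 22
  side 7: 12 + 8 = 20
Every load is within 22 min, so 7 tape sides suffice.

Yes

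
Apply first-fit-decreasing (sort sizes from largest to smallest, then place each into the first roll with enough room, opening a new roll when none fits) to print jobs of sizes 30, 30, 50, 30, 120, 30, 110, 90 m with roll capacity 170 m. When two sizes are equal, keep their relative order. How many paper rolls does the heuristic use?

Sorted descending: 120, 110, 90, 50, 30, 30, 30, 30.
  120 → roll 1 (new)  [load 120/170]
  110 → roll 2 (new)  [load 110/170]
  90 → roll 3 (new)  [load 90/170]
  50 → roll 1  [load 170/170]
  30 → roll 2  [load 140/170]
  30 → roll 2  [load 170/170]
  30 → roll 3  [load 120/170]
  30 → roll 3  [load 150/170]
3 paper rolls opened.

3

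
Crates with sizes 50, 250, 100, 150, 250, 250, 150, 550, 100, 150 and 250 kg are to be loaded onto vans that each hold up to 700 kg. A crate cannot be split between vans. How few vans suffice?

Total = 550 + 250 + 250 + 250 + 250 + 150 + 150 + 150 + 100 + 100 + 50 = 2250 kg.
Lower bound: ⌈2250/700⌉ = 4 vans.
A packing using 4 vans:
  van 1: 550 + 150 = 700
  van 2: 250 + 250 + 150 + 50 = 700
  van 3: 250 + 250 + 150 = 650
  van 4: 100 + 100 = 200
This matches the lower bound, so 4 is optimal.

4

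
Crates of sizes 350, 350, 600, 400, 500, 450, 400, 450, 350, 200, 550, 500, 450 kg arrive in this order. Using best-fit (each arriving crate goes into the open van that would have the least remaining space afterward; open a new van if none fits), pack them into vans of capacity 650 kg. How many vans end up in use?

12

  350 → van 1 (new)  [load 350/650]
  350 → van 2 (new)  [load 350/650]
  600 → van 3 (new)  [load 600/650]
  400 → van 4 (new)  [load 400/650]
  500 → van 5 (new)  [load 500/650]
  450 → van 6 (new)  [load 450/650]
  400 → van 7 (new)  [load 400/650]
  450 → van 8 (new)  [load 450/650]
  350 → van 9 (new)  [load 350/650]
  200 → van 6  [load 650/650]
  550 → van 10 (new)  [load 550/650]
  500 → van 11 (new)  [load 500/650]
  450 → van 12 (new)  [load 450/650]
12 vans opened.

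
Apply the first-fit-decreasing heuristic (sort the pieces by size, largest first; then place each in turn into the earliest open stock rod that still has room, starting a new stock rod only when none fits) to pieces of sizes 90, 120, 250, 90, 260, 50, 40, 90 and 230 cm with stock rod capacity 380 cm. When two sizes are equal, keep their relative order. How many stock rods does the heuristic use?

Sorted descending: 260, 250, 230, 120, 90, 90, 90, 50, 40.
  260 → stock rod 1 (new)  [load 260/380]
  250 → stock rod 2 (new)  [load 250/380]
  230 → stock rod 3 (new)  [load 230/380]
  120 → stock rod 1  [load 380/380]
  90 → stock rod 2  [load 340/380]
  90 → stock rod 3  [load 320/380]
  90 → stock rod 4 (new)  [load 90/380]
  50 → stock rod 3  [load 370/380]
  40 → stock rod 2  [load 380/380]
4 stock rods opened.

4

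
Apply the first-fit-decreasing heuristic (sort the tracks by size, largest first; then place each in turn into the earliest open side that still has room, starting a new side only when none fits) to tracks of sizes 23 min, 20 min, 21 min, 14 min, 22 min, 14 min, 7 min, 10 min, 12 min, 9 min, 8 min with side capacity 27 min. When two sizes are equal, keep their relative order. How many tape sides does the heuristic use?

Sorted descending: 23, 22, 21, 20, 14, 14, 12, 10, 9, 8, 7.
  23 → side 1 (new)  [load 23/27]
  22 → side 2 (new)  [load 22/27]
  21 → side 3 (new)  [load 21/27]
  20 → side 4 (new)  [load 20/27]
  14 → side 5 (new)  [load 14/27]
  14 → side 6 (new)  [load 14/27]
  12 → side 5  [load 26/27]
  10 → side 6  [load 24/27]
  9 → side 7 (new)  [load 9/27]
  8 → side 7  [load 17/27]
  7 → side 4  [load 27/27]
7 tape sides opened.

7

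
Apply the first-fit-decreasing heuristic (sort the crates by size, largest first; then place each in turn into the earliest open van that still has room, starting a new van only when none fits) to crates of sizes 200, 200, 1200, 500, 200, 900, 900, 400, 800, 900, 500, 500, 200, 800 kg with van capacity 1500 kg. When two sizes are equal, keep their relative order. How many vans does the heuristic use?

6

Sorted descending: 1200, 900, 900, 900, 800, 800, 500, 500, 500, 400, 200, 200, 200, 200.
  1200 → van 1 (new)  [load 1200/1500]
  900 → van 2 (new)  [load 900/1500]
  900 → van 3 (new)  [load 900/1500]
  900 → van 4 (new)  [load 900/1500]
  800 → van 5 (new)  [load 800/1500]
  800 → van 6 (new)  [load 800/1500]
  500 → van 2  [load 1400/1500]
  500 → van 3  [load 1400/1500]
  500 → van 4  [load 1400/1500]
  400 → van 5  [load 1200/1500]
  200 → van 1  [load 1400/1500]
  200 → van 5  [load 1400/1500]
  200 → van 6  [load 1000/1500]
  200 → van 6  [load 1200/1500]
6 vans opened.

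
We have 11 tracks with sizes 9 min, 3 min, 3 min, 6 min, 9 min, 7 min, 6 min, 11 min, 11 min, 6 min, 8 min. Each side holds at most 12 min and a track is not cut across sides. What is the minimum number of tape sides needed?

Total = 11 + 11 + 9 + 9 + 8 + 7 + 6 + 6 + 6 + 3 + 3 = 79 min.
Lower bound: ⌈79/12⌉ = 7 tape sides.
A packing using 8 tape sides:
  side 1: 11 = 11
  side 2: 11 = 11
  side 3: 9 + 3 = 12
  side 4: 9 + 3 = 12
  side 5: 8 = 8
  side 6: 7 = 7
  side 7: 6 + 6 = 12
  side 8: 6 = 6
No arrangement into 7 tape sides stays within capacity, so 8 is optimal.

8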